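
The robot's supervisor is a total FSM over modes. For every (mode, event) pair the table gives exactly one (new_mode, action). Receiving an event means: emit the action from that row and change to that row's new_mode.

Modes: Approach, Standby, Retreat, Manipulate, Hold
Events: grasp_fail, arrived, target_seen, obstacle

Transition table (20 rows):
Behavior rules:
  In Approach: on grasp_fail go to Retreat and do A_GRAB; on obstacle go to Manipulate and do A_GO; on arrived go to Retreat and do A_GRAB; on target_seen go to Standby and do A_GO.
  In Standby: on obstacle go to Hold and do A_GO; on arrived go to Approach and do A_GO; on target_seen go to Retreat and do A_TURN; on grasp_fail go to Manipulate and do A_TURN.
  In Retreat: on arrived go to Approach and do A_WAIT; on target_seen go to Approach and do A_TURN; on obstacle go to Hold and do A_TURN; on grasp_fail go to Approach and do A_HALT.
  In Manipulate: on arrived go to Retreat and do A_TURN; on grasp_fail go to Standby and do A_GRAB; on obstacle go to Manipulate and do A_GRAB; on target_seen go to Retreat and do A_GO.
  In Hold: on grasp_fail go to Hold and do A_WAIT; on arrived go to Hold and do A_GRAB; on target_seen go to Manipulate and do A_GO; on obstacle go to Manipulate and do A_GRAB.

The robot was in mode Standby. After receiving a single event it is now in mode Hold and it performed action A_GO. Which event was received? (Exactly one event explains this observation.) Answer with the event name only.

try grasp_fail: (Standby, grasp_fail) → (Manipulate, A_TURN)
try arrived: (Standby, arrived) → (Approach, A_GO)
try target_seen: (Standby, target_seen) → (Retreat, A_TURN)
try obstacle: (Standby, obstacle) → (Hold, A_GO)  ← matches

obstacle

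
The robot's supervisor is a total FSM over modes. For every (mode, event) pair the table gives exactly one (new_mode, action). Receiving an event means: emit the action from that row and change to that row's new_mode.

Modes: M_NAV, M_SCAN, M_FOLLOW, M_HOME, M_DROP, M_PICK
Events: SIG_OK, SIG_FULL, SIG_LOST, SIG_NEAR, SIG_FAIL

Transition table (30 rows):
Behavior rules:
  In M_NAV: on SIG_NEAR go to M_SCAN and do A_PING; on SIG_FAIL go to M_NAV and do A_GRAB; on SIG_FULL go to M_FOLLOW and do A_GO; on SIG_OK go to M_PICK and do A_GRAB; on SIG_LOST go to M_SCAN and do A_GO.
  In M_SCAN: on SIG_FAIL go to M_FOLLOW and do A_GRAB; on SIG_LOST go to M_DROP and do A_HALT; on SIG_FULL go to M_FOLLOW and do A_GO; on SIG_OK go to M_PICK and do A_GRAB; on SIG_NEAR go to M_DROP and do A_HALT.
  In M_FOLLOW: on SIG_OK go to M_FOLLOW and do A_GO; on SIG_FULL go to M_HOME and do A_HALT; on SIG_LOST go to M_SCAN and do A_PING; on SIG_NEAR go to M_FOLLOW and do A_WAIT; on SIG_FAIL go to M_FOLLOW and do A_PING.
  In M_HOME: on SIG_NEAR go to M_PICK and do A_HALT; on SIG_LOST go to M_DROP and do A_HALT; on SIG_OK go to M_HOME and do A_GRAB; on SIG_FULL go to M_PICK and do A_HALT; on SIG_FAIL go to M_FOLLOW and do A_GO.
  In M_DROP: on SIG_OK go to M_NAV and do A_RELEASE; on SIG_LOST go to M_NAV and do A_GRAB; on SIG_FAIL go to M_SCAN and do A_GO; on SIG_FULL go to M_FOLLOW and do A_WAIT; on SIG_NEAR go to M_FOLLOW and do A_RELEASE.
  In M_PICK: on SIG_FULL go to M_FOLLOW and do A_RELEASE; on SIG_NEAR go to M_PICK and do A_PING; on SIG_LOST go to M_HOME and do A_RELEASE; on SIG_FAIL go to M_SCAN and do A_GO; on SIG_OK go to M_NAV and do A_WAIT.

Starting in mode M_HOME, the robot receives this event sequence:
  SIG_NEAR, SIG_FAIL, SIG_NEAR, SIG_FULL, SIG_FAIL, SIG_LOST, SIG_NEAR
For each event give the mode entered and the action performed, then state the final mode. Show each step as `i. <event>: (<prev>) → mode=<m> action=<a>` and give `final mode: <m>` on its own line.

1. SIG_NEAR: (M_HOME) → mode=M_PICK action=A_HALT
2. SIG_FAIL: (M_PICK) → mode=M_SCAN action=A_GO
3. SIG_NEAR: (M_SCAN) → mode=M_DROP action=A_HALT
4. SIG_FULL: (M_DROP) → mode=M_FOLLOW action=A_WAIT
5. SIG_FAIL: (M_FOLLOW) → mode=M_FOLLOW action=A_PING
6. SIG_LOST: (M_FOLLOW) → mode=M_SCAN action=A_PING
7. SIG_NEAR: (M_SCAN) → mode=M_DROP action=A_HALT

final mode: M_DROP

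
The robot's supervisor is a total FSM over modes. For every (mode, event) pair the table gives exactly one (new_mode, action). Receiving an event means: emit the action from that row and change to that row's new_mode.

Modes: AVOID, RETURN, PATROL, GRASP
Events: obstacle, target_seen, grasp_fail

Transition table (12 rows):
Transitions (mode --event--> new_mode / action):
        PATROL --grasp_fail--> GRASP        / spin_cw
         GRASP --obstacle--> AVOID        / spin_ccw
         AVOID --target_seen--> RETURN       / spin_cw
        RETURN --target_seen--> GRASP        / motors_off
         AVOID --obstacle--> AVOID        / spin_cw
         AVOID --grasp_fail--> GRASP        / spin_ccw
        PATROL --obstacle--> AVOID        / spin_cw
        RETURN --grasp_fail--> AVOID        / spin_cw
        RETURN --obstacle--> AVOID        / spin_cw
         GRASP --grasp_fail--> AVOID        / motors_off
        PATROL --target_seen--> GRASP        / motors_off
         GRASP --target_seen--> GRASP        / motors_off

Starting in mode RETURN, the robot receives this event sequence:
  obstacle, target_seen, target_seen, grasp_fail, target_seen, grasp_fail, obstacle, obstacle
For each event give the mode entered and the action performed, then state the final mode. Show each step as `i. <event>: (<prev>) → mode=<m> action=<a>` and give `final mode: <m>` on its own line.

final mode: AVOID

1. obstacle: (RETURN) → mode=AVOID action=spin_cw
2. target_seen: (AVOID) → mode=RETURN action=spin_cw
3. target_seen: (RETURN) → mode=GRASP action=motors_off
4. grasp_fail: (GRASP) → mode=AVOID action=motors_off
5. target_seen: (AVOID) → mode=RETURN action=spin_cw
6. grasp_fail: (RETURN) → mode=AVOID action=spin_cw
7. obstacle: (AVOID) → mode=AVOID action=spin_cw
8. obstacle: (AVOID) → mode=AVOID action=spin_cw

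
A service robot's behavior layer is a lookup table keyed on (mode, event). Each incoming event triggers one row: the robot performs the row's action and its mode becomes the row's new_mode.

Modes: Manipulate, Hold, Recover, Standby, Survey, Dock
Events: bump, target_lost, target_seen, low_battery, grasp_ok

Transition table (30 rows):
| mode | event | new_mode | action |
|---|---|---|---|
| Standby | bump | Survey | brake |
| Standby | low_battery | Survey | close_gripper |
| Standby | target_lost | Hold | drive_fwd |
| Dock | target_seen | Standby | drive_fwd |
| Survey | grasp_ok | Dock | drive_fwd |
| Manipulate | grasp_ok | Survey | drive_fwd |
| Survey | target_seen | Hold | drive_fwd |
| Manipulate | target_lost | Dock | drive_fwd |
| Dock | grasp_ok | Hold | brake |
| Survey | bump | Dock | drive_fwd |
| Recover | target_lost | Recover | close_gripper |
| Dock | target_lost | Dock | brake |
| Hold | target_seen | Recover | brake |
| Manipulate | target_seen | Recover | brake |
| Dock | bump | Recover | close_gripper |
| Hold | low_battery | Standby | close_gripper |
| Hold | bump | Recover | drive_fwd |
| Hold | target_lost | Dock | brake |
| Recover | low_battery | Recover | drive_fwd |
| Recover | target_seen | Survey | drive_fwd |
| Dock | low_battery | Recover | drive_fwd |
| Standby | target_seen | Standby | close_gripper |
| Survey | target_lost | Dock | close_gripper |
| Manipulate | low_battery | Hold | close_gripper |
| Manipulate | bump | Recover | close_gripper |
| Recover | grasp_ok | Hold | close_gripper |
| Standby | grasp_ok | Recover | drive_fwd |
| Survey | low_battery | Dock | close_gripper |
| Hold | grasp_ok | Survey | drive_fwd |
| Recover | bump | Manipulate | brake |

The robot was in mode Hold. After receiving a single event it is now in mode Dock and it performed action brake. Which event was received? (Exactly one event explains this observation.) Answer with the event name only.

target_lost

try bump: (Hold, bump) → (Recover, drive_fwd)
try target_lost: (Hold, target_lost) → (Dock, brake)  ← matches
try target_seen: (Hold, target_seen) → (Recover, brake)
try low_battery: (Hold, low_battery) → (Standby, close_gripper)
try grasp_ok: (Hold, grasp_ok) → (Survey, drive_fwd)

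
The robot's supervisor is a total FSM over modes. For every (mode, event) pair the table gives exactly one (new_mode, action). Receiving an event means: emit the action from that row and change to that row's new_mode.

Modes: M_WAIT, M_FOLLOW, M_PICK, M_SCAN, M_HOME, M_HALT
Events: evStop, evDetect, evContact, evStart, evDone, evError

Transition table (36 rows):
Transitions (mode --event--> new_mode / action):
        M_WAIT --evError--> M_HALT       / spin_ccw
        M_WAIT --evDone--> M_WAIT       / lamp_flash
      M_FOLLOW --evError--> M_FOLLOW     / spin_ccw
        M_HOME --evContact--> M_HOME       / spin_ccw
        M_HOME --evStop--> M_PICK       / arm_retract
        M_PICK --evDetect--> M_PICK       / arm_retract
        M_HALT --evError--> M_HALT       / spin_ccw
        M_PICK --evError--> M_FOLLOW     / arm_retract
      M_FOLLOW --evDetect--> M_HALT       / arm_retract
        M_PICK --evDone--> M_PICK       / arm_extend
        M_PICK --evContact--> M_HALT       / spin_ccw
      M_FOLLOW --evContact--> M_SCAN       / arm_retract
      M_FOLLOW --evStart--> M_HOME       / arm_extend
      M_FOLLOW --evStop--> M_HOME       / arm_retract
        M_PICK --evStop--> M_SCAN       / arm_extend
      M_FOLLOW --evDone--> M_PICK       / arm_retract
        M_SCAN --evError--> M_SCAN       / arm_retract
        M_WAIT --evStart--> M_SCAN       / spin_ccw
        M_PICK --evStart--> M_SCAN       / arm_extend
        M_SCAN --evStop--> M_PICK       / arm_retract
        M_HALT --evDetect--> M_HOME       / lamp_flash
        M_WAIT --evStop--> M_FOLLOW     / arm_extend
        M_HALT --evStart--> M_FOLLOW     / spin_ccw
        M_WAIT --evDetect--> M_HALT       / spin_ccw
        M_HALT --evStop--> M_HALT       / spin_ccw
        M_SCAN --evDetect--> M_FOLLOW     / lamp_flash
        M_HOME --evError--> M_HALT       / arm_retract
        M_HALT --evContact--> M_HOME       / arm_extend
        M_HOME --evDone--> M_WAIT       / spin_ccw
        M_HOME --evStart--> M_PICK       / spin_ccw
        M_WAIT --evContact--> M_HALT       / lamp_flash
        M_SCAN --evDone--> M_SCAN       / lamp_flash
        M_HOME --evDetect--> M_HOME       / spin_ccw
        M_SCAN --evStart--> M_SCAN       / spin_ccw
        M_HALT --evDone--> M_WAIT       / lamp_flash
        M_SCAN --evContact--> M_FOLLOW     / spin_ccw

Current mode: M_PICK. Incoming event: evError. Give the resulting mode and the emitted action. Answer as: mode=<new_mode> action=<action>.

current mode = M_PICK; filter table to that mode:
  (M_PICK, evDetect) → (M_PICK, arm_retract)
  (M_PICK, evError) → (M_FOLLOW, arm_retract)  ← event matches
  (M_PICK, evDone) → (M_PICK, arm_extend)
  (M_PICK, evContact) → (M_HALT, spin_ccw)
  (M_PICK, evStop) → (M_SCAN, arm_extend)
  (M_PICK, evStart) → (M_SCAN, arm_extend)
event = evError selects (M_FOLLOW, arm_retract)

mode=M_FOLLOW action=arm_retract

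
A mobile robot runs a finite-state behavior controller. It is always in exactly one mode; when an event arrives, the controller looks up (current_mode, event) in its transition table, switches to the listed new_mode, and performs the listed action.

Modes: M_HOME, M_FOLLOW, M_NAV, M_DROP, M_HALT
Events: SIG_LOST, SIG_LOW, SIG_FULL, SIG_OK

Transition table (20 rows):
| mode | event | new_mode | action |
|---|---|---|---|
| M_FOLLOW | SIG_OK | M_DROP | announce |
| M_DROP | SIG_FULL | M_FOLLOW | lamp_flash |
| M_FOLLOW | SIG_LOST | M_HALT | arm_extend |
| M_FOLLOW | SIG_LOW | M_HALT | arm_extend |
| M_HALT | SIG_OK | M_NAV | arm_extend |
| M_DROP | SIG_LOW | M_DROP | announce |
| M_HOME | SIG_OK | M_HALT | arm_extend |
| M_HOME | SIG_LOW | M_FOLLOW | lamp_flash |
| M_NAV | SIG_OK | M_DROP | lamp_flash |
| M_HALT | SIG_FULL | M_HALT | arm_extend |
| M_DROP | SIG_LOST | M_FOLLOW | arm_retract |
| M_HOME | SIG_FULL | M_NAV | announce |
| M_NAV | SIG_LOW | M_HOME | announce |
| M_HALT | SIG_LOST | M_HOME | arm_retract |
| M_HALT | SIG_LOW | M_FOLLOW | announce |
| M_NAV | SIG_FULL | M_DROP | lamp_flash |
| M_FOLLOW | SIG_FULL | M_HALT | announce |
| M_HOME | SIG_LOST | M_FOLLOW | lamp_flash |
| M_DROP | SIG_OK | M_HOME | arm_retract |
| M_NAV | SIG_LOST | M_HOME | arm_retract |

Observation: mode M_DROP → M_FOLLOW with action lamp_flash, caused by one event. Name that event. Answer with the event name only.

SIG_FULL

try SIG_LOST: (M_DROP, SIG_LOST) → (M_FOLLOW, arm_retract)
try SIG_LOW: (M_DROP, SIG_LOW) → (M_DROP, announce)
try SIG_FULL: (M_DROP, SIG_FULL) → (M_FOLLOW, lamp_flash)  ← matches
try SIG_OK: (M_DROP, SIG_OK) → (M_HOME, arm_retract)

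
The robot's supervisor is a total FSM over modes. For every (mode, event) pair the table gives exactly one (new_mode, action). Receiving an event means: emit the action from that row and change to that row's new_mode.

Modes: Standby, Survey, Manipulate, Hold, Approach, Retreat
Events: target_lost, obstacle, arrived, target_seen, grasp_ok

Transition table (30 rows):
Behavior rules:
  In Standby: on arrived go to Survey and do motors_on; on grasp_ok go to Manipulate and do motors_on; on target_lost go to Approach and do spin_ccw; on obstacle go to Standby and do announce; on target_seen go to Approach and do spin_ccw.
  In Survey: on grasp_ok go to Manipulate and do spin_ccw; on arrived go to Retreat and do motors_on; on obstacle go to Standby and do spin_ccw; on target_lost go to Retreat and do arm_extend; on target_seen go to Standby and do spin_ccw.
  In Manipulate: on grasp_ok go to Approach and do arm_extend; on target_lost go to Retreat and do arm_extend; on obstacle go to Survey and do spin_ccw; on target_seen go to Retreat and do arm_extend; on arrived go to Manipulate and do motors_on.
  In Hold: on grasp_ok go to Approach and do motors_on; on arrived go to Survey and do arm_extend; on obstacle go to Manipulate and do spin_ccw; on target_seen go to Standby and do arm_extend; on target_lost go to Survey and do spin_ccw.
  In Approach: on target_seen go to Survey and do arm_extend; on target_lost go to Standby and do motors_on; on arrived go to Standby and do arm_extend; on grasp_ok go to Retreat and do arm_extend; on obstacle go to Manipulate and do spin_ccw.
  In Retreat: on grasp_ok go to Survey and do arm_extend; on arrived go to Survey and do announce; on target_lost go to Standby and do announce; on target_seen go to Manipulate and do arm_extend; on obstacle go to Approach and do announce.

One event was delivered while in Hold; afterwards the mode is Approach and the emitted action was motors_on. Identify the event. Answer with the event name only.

grasp_ok

try target_lost: (Hold, target_lost) → (Survey, spin_ccw)
try obstacle: (Hold, obstacle) → (Manipulate, spin_ccw)
try arrived: (Hold, arrived) → (Survey, arm_extend)
try target_seen: (Hold, target_seen) → (Standby, arm_extend)
try grasp_ok: (Hold, grasp_ok) → (Approach, motors_on)  ← matches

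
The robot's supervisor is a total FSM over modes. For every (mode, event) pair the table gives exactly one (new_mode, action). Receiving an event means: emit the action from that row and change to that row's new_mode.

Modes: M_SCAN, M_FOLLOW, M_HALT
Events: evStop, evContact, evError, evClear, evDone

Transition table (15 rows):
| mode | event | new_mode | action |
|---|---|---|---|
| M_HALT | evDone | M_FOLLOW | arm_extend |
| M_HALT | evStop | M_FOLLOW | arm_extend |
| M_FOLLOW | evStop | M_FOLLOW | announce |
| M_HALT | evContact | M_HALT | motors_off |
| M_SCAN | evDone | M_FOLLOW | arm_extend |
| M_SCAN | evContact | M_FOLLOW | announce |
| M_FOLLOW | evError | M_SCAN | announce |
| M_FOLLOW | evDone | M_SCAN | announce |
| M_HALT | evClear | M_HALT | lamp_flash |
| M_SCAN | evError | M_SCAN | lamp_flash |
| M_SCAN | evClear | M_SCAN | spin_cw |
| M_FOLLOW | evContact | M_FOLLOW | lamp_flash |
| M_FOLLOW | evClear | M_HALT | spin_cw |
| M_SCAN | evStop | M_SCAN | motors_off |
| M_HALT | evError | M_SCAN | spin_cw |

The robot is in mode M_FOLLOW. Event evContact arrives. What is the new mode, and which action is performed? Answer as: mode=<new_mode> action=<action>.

mode=M_FOLLOW action=lamp_flash

current mode = M_FOLLOW; filter table to that mode:
  (M_FOLLOW, evStop) → (M_FOLLOW, announce)
  (M_FOLLOW, evError) → (M_SCAN, announce)
  (M_FOLLOW, evDone) → (M_SCAN, announce)
  (M_FOLLOW, evContact) → (M_FOLLOW, lamp_flash)  ← event matches
  (M_FOLLOW, evClear) → (M_HALT, spin_cw)
event = evContact selects (M_FOLLOW, lamp_flash)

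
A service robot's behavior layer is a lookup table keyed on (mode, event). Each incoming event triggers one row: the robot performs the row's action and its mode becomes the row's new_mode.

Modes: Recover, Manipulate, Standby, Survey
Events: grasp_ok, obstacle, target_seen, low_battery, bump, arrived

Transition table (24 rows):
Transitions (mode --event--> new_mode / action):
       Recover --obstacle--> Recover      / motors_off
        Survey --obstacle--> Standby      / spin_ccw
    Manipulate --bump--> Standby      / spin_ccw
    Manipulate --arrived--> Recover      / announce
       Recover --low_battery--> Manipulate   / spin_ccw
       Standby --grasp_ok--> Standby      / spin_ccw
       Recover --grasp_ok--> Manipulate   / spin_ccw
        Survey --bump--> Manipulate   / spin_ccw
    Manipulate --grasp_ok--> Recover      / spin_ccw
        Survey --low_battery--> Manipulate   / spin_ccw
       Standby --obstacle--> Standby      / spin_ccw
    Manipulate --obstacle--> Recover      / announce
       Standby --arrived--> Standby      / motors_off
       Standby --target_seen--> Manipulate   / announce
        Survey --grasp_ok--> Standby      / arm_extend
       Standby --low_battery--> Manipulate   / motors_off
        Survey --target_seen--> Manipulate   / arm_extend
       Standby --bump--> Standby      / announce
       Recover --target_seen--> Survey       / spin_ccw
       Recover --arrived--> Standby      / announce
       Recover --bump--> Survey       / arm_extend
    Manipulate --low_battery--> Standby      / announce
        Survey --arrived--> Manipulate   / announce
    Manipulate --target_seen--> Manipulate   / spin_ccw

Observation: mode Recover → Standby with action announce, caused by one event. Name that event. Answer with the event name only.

try grasp_ok: (Recover, grasp_ok) → (Manipulate, spin_ccw)
try obstacle: (Recover, obstacle) → (Recover, motors_off)
try target_seen: (Recover, target_seen) → (Survey, spin_ccw)
try low_battery: (Recover, low_battery) → (Manipulate, spin_ccw)
try bump: (Recover, bump) → (Survey, arm_extend)
try arrived: (Recover, arrived) → (Standby, announce)  ← matches

arrived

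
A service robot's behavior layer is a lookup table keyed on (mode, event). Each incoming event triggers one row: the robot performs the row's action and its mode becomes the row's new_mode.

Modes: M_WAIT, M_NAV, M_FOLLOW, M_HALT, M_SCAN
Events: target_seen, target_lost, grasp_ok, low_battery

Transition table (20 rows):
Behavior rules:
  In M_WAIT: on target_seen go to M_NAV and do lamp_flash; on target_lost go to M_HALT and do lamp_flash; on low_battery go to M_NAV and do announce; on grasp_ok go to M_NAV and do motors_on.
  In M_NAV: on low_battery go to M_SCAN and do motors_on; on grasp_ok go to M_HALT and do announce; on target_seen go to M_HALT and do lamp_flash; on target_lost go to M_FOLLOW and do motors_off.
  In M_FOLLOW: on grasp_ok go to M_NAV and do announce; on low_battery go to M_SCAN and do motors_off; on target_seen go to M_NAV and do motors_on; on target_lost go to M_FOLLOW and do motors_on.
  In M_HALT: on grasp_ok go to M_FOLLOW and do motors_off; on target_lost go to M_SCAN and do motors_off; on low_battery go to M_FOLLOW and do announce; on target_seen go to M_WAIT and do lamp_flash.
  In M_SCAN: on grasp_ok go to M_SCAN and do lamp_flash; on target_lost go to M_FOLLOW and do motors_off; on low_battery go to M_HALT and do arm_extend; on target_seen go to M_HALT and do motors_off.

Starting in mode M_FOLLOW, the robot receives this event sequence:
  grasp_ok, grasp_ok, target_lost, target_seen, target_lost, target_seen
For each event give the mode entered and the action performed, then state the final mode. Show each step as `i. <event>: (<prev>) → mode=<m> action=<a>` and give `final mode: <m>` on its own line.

final mode: M_HALT

1. grasp_ok: (M_FOLLOW) → mode=M_NAV action=announce
2. grasp_ok: (M_NAV) → mode=M_HALT action=announce
3. target_lost: (M_HALT) → mode=M_SCAN action=motors_off
4. target_seen: (M_SCAN) → mode=M_HALT action=motors_off
5. target_lost: (M_HALT) → mode=M_SCAN action=motors_off
6. target_seen: (M_SCAN) → mode=M_HALT action=motors_off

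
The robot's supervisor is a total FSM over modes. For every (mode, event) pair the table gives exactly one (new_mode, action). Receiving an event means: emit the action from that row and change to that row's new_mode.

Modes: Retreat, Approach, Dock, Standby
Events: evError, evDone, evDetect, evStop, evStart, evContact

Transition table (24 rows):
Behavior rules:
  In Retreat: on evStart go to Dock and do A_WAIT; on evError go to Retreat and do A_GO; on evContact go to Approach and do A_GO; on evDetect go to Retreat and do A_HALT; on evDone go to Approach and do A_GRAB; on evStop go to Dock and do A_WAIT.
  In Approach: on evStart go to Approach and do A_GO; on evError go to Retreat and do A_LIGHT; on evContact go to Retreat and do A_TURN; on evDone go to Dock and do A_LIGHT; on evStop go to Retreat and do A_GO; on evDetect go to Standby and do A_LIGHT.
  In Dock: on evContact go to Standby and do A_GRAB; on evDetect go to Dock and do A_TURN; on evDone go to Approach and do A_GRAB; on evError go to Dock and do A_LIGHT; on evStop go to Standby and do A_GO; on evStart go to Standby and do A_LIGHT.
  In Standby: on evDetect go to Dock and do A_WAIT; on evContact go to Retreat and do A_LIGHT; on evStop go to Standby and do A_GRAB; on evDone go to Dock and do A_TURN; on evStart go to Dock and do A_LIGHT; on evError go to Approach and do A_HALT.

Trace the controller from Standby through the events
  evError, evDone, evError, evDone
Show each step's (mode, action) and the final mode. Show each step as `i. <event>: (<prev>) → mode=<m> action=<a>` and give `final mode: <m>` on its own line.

1. evError: (Standby) → mode=Approach action=A_HALT
2. evDone: (Approach) → mode=Dock action=A_LIGHT
3. evError: (Dock) → mode=Dock action=A_LIGHT
4. evDone: (Dock) → mode=Approach action=A_GRAB

final mode: Approach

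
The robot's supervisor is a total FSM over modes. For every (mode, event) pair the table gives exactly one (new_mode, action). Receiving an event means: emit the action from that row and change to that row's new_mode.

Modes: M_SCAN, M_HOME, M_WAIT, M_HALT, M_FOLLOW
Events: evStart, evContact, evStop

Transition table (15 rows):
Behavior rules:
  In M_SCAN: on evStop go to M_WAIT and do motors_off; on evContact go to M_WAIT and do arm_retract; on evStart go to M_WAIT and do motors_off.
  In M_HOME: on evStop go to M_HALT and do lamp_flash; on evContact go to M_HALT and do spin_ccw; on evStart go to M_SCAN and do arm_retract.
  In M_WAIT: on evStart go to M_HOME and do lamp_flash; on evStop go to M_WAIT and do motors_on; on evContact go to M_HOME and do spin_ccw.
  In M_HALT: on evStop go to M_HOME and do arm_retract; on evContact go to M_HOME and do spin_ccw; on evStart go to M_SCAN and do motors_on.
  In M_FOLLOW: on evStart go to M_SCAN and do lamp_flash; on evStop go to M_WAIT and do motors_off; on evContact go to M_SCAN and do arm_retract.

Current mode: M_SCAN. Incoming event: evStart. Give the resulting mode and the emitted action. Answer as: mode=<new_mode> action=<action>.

mode=M_WAIT action=motors_off

current mode = M_SCAN; filter table to that mode:
  (M_SCAN, evStop) → (M_WAIT, motors_off)
  (M_SCAN, evContact) → (M_WAIT, arm_retract)
  (M_SCAN, evStart) → (M_WAIT, motors_off)  ← event matches
event = evStart selects (M_WAIT, motors_off)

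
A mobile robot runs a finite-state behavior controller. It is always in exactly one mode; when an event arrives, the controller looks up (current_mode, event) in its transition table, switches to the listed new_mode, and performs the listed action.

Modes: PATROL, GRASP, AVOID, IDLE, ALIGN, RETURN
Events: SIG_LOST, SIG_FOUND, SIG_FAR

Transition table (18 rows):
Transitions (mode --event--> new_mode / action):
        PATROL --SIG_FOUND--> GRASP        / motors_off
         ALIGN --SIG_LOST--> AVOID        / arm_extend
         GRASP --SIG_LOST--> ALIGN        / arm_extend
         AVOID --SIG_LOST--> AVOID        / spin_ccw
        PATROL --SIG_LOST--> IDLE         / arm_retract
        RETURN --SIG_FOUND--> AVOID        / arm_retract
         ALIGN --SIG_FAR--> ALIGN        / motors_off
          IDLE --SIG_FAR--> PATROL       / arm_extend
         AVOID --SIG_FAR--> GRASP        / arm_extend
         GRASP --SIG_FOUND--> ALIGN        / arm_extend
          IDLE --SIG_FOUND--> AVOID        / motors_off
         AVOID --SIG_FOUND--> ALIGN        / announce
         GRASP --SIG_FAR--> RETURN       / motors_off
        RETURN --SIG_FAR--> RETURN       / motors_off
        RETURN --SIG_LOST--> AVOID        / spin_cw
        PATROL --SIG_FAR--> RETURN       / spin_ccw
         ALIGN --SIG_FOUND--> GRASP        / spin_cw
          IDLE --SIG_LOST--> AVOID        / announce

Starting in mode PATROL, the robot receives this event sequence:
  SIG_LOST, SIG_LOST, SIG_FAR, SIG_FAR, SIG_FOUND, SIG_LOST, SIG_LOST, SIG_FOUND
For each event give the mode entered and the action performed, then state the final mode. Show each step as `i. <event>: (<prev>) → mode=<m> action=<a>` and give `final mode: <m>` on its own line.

1. SIG_LOST: (PATROL) → mode=IDLE action=arm_retract
2. SIG_LOST: (IDLE) → mode=AVOID action=announce
3. SIG_FAR: (AVOID) → mode=GRASP action=arm_extend
4. SIG_FAR: (GRASP) → mode=RETURN action=motors_off
5. SIG_FOUND: (RETURN) → mode=AVOID action=arm_retract
6. SIG_LOST: (AVOID) → mode=AVOID action=spin_ccw
7. SIG_LOST: (AVOID) → mode=AVOID action=spin_ccw
8. SIG_FOUND: (AVOID) → mode=ALIGN action=announce

final mode: ALIGN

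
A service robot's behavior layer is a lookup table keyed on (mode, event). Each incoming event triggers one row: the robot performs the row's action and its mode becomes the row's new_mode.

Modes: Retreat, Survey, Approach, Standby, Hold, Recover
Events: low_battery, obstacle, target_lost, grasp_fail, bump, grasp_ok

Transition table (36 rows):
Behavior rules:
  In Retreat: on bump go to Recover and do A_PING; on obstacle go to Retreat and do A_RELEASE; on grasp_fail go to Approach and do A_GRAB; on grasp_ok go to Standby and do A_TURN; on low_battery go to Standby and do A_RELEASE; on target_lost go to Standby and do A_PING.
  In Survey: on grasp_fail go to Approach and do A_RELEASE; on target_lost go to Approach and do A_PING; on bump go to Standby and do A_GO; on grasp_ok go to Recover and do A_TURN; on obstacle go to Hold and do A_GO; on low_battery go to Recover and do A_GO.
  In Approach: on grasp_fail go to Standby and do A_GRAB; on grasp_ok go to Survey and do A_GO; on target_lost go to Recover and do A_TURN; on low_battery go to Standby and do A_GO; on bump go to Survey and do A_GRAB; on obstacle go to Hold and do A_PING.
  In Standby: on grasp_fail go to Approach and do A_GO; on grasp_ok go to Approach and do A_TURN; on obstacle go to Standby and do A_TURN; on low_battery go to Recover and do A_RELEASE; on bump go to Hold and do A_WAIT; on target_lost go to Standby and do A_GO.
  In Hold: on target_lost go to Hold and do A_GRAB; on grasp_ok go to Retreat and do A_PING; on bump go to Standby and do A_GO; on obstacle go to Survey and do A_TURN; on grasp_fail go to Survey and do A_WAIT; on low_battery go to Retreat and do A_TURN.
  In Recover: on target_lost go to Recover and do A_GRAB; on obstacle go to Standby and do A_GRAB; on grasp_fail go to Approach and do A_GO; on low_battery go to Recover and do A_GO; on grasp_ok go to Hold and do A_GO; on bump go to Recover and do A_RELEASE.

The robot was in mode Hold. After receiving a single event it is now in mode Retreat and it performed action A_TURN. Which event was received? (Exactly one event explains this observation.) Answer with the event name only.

try low_battery: (Hold, low_battery) → (Retreat, A_TURN)  ← matches
try obstacle: (Hold, obstacle) → (Survey, A_TURN)
try target_lost: (Hold, target_lost) → (Hold, A_GRAB)
try grasp_fail: (Hold, grasp_fail) → (Survey, A_WAIT)
try bump: (Hold, bump) → (Standby, A_GO)
try grasp_ok: (Hold, grasp_ok) → (Retreat, A_PING)

low_battery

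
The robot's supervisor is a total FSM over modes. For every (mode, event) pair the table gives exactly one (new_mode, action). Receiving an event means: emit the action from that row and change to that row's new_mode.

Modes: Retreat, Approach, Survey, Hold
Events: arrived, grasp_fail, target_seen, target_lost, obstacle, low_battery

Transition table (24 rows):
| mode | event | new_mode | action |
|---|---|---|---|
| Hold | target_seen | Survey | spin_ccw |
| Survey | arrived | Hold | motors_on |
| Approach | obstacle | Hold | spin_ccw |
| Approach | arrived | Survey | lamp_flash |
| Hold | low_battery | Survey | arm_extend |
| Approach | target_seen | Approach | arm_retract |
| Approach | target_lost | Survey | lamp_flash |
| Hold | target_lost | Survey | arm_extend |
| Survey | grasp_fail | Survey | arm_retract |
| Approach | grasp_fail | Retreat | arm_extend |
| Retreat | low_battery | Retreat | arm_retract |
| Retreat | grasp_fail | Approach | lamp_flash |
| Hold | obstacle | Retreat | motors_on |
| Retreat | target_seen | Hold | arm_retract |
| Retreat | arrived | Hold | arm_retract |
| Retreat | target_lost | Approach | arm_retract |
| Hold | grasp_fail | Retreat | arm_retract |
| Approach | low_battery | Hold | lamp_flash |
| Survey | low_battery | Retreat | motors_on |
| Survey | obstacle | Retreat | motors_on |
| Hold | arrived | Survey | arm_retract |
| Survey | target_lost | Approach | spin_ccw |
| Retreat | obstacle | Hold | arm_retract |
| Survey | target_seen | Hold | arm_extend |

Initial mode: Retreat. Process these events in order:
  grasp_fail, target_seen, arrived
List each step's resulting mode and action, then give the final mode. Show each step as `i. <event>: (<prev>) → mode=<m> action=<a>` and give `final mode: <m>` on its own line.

final mode: Survey

1. grasp_fail: (Retreat) → mode=Approach action=lamp_flash
2. target_seen: (Approach) → mode=Approach action=arm_retract
3. arrived: (Approach) → mode=Survey action=lamp_flash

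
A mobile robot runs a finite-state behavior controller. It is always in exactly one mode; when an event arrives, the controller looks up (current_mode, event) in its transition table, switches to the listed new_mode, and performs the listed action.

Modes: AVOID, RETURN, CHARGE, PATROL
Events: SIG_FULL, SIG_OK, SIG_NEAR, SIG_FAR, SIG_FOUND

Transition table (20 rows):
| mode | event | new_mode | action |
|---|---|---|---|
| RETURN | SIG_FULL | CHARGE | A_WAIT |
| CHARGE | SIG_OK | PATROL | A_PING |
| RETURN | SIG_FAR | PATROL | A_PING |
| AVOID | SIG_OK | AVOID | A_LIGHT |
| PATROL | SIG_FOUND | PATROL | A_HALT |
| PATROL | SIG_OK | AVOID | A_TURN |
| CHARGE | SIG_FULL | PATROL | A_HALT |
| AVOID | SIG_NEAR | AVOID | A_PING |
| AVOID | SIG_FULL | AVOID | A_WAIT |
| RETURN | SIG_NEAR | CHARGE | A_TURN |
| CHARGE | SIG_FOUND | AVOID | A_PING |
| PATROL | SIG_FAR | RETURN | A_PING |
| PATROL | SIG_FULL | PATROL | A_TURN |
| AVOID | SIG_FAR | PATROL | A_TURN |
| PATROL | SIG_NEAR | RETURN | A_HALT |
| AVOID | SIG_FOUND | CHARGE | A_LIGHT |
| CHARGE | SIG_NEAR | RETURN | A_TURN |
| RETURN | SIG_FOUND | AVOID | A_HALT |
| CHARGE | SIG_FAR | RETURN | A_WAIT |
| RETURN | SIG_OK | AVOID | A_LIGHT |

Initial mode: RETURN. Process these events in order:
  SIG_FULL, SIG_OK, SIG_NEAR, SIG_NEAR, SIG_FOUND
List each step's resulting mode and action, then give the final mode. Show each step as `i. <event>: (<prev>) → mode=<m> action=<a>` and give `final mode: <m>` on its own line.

1. SIG_FULL: (RETURN) → mode=CHARGE action=A_WAIT
2. SIG_OK: (CHARGE) → mode=PATROL action=A_PING
3. SIG_NEAR: (PATROL) → mode=RETURN action=A_HALT
4. SIG_NEAR: (RETURN) → mode=CHARGE action=A_TURN
5. SIG_FOUND: (CHARGE) → mode=AVOID action=A_PING

final mode: AVOID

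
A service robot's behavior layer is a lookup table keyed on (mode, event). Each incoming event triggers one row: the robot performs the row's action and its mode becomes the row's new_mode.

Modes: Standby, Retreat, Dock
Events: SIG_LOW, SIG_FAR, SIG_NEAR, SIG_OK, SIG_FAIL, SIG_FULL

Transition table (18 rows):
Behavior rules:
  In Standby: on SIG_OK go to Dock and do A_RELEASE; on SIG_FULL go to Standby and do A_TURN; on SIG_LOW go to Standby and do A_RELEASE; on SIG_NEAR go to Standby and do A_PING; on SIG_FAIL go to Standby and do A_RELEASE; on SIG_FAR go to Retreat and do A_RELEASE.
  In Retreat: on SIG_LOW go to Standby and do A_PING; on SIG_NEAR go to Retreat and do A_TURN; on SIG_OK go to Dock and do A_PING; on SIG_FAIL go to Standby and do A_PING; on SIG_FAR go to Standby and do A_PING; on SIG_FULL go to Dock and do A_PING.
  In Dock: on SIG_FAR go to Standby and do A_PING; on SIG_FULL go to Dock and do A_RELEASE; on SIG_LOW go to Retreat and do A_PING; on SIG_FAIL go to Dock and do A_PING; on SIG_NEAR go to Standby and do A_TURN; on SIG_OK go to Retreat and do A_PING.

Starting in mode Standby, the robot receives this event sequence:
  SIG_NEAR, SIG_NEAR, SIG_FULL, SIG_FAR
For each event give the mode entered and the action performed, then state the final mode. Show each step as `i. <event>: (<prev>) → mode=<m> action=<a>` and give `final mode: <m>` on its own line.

1. SIG_NEAR: (Standby) → mode=Standby action=A_PING
2. SIG_NEAR: (Standby) → mode=Standby action=A_PING
3. SIG_FULL: (Standby) → mode=Standby action=A_TURN
4. SIG_FAR: (Standby) → mode=Retreat action=A_RELEASE

final mode: Retreat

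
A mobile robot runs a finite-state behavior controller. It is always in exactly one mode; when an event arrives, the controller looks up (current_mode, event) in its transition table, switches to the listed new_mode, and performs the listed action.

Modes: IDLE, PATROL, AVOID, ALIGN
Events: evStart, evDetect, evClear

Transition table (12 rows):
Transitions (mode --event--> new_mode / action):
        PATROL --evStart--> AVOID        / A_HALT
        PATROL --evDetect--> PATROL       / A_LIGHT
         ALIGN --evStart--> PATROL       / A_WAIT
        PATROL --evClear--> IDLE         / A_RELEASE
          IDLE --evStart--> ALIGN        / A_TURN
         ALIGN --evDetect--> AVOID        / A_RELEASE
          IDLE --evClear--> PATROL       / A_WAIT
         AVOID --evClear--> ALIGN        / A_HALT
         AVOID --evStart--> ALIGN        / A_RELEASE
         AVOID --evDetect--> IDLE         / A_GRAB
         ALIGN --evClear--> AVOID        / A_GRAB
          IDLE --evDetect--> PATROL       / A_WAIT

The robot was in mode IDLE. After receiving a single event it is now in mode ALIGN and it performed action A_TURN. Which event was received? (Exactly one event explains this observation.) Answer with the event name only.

try evStart: (IDLE, evStart) → (ALIGN, A_TURN)  ← matches
try evDetect: (IDLE, evDetect) → (PATROL, A_WAIT)
try evClear: (IDLE, evClear) → (PATROL, A_WAIT)

evStart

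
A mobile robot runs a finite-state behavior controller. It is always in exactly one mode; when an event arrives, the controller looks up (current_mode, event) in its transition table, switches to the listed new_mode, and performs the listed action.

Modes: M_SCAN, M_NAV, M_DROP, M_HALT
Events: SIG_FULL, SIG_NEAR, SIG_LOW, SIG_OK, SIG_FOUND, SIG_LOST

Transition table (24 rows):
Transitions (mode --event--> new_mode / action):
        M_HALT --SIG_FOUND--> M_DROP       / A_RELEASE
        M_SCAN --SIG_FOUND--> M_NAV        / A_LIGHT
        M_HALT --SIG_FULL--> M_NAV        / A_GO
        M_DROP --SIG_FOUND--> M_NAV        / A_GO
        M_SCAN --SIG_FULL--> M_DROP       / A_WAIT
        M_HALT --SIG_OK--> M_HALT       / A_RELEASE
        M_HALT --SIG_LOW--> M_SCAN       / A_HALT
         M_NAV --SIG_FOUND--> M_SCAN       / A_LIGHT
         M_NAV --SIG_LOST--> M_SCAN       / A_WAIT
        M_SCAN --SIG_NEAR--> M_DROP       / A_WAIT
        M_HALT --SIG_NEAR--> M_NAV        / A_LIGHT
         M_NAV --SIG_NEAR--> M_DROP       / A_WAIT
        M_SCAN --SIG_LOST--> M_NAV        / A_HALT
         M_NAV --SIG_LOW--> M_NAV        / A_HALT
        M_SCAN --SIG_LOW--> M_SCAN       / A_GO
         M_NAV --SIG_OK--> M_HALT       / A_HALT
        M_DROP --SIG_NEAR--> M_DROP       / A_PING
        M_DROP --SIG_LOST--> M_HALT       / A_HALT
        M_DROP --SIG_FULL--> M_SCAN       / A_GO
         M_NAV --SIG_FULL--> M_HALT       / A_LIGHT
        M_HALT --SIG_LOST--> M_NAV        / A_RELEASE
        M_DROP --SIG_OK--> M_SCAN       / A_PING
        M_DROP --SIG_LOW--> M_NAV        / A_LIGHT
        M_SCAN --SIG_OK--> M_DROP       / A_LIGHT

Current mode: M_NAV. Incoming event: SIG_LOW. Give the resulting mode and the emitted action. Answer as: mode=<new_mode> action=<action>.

current mode = M_NAV; filter table to that mode:
  (M_NAV, SIG_FOUND) → (M_SCAN, A_LIGHT)
  (M_NAV, SIG_LOST) → (M_SCAN, A_WAIT)
  (M_NAV, SIG_NEAR) → (M_DROP, A_WAIT)
  (M_NAV, SIG_LOW) → (M_NAV, A_HALT)  ← event matches
  (M_NAV, SIG_OK) → (M_HALT, A_HALT)
  (M_NAV, SIG_FULL) → (M_HALT, A_LIGHT)
event = SIG_LOW selects (M_NAV, A_HALT)

mode=M_NAV action=A_HALT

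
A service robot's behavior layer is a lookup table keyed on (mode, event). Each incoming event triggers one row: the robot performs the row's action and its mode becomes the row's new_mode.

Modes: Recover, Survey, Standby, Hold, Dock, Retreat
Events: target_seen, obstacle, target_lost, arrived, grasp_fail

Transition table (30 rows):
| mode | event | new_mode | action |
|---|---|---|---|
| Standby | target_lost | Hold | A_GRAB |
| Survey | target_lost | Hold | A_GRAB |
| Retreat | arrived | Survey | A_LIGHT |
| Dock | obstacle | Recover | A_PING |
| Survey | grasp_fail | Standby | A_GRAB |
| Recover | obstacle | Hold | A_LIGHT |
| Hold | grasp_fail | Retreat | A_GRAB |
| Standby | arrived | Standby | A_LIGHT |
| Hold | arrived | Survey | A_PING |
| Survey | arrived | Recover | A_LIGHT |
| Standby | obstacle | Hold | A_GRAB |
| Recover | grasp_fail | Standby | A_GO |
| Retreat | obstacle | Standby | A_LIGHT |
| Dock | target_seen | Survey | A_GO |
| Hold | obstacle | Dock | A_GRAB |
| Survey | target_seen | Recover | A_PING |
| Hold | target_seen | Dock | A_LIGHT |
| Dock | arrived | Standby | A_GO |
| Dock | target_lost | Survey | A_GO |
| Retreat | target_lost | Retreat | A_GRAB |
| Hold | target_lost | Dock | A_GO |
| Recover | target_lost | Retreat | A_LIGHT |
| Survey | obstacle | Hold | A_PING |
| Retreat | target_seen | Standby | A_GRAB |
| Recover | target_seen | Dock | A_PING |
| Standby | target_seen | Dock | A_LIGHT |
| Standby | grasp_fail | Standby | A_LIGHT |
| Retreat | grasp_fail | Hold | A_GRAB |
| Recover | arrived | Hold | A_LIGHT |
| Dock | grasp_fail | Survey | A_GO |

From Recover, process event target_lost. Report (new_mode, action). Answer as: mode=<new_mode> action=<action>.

current mode = Recover; filter table to that mode:
  (Recover, obstacle) → (Hold, A_LIGHT)
  (Recover, grasp_fail) → (Standby, A_GO)
  (Recover, target_lost) → (Retreat, A_LIGHT)  ← event matches
  (Recover, target_seen) → (Dock, A_PING)
  (Recover, arrived) → (Hold, A_LIGHT)
event = target_lost selects (Retreat, A_LIGHT)

mode=Retreat action=A_LIGHT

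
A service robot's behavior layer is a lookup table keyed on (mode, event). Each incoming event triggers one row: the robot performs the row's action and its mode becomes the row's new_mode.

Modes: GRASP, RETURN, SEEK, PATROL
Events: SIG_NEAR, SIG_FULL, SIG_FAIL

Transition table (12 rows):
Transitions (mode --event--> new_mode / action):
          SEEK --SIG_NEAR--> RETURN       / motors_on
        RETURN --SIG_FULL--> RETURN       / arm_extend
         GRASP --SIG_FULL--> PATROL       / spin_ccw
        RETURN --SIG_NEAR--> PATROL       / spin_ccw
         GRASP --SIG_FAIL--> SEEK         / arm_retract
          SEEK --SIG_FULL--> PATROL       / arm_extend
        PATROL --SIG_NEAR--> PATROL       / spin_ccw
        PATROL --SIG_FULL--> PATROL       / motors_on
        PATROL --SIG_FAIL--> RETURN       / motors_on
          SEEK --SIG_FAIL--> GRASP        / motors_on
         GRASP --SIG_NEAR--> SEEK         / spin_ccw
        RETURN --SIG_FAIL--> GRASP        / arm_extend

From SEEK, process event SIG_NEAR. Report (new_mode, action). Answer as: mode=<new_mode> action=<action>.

current mode = SEEK; filter table to that mode:
  (SEEK, SIG_NEAR) → (RETURN, motors_on)  ← event matches
  (SEEK, SIG_FULL) → (PATROL, arm_extend)
  (SEEK, SIG_FAIL) → (GRASP, motors_on)
event = SIG_NEAR selects (RETURN, motors_on)

mode=RETURN action=motors_on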